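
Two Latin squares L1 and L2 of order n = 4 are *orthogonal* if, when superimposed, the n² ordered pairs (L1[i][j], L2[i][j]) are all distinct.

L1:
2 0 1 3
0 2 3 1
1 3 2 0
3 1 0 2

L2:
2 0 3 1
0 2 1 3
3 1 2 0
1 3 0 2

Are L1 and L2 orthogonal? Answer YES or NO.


Form the n² = 16 superimposed pairs (L1[i][j], L2[i][j]), row by row (rows and columns indexed from 0):
row 0: (2,2) (0,0) (1,3) (3,1)
row 1: (0,0) (2,2) (3,1) (1,3)
row 2: (1,3) (3,1) (2,2) (0,0)
row 3: (3,1) (1,3) (0,0) (2,2)
Orthogonality requires all 16 pairs distinct.
But the pair (0,0) repeats: cell (0,1) has L1 = 0, L2 = 0, and cell (1,0) has L1 = 0, L2 = 0.
A repeated pair means some other pair never occurs (only 4 distinct pairs out of 16), so the squares are not orthogonal.
Conclusion: NO.

NO


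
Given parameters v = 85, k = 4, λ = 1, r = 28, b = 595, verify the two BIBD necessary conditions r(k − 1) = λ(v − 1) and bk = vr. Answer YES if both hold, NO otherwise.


Condition (i): r(k − 1) = 28·3 = 84; λ(v − 1) = 1·84 = 84. Match? YES.
Condition (ii): bk = 595·4 = 2380; vr = 85·28 = 2380. Match? YES.
Both conditions hold? YES.

YES


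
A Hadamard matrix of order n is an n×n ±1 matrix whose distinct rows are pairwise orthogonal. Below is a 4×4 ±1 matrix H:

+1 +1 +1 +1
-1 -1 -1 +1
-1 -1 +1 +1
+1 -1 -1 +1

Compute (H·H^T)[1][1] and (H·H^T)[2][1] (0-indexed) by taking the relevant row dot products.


Row 1 of H: [-1, -1, -1, 1].
Row 2 of H: [-1, -1, 1, 1].
(H·H^T)[1][1] = Σ_j H[1][j]·H[1][j] = (-1)² + (-1)² + (-1)² + (1)² = 1 + 1 + 1 + 1 = 4.
(H·H^T)[2][1] = Σ_j H[2][j]·H[1][j] = (-1)·(-1) + (-1)·(-1) + (1)·(-1) + (1)·(1) = 1 + 1 + -1 + 1 = 2.
Rows 2 and 1 are not orthogonal (dot product = 2 ≠ 0), so H is not a Hadamard matrix.

(1,1) entry = 4; (2,1) entry = 2.


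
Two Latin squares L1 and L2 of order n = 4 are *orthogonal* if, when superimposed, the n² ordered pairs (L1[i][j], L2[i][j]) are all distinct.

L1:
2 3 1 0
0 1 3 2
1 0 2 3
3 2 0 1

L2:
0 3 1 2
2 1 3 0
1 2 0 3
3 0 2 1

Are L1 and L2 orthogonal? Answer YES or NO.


Form the n² = 16 superimposed pairs (L1[i][j], L2[i][j]), row by row (rows and columns indexed from 0):
row 0: (2,0) (3,3) (1,1) (0,2)
row 1: (0,2) (1,1) (3,3) (2,0)
row 2: (1,1) (0,2) (2,0) (3,3)
row 3: (3,3) (2,0) (0,2) (1,1)
Orthogonality requires all 16 pairs distinct.
But the pair (0,2) repeats: cell (0,3) has L1 = 0, L2 = 2, and cell (1,0) has L1 = 0, L2 = 2.
A repeated pair means some other pair never occurs (only 4 distinct pairs out of 16), so the squares are not orthogonal.
Conclusion: NO.

NO


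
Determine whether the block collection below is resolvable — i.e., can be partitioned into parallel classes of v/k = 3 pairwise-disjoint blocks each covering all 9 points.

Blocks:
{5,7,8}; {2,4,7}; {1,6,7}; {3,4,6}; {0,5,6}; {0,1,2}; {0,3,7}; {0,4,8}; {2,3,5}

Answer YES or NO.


v = 9, block size k = 3, number of blocks = 9.
For resolvability, blocks must partition into parallel classes of size v/k = 3.
Total blocks must therefore be a multiple of 3: 9 = 3·3 + 0 ⇒ divisible ✓.
Consider block {2,4,7}. The only other block(s) in the collection disjoint from it are {0,5,6} — just 1 block(s). Any parallel class containing {2,4,7} would need 2 other blocks each disjoint from it, so no parallel class of size 3 can contain {2,4,7}.
Since every block must belong to some parallel class in a resolution, the collection cannot be partitioned into parallel classes.
Resolvable? NO.

NO


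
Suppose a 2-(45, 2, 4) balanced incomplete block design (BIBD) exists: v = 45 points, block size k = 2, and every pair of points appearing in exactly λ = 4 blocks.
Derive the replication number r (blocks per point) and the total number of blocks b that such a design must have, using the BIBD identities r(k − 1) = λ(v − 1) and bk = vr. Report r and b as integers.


Any 2-(v, k, λ) BIBD satisfies two necessary conditions:
  (i)  Each point sits in r blocks, and counting incidences through any fixed point gives r(k − 1) = λ(v − 1), so r = λ(v − 1)/(k − 1).
  (ii) Total incidences bk = vr, so b = vr/k.
Step 1: r = λ(v − 1)/(k − 1) = 4·(45 − 1)/(2 − 1) = 4·44/1 = 176/1 = 176.
Step 2: b = vr/k = 45·176/2 = 7920/2 = 3960.
Check integrality: r = 176 ∈ Z ✓, b = 3960 ∈ Z ✓.
(These identities are necessary conditions: they determine r and b for any design with these parameters, but do not by themselves prove that one exists.)

r = 176, b = 3960.


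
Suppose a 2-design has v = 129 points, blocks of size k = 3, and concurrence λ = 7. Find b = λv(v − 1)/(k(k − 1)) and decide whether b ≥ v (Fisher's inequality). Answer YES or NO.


r = λ(v − 1)/(k − 1) = 7·128/2 = 448.
b = vr/k = 129·448/3 = 19264.
Fisher's inequality: b ≥ v ⇔ 19264 ≥ 129? YES.

YES


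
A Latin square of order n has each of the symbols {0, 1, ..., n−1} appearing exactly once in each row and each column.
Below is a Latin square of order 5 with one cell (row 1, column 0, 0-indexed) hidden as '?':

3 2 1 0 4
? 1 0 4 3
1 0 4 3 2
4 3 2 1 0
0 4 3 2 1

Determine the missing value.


Row 1 contains symbols [0, 1, 3, 4] — missing [2].
Column 0 contains symbols [0, 1, 3, 4] — missing [2].
The missing symbol must appear in both missing sets; intersection = [2].
Therefore the hidden value is 2.

Missing value = 2.


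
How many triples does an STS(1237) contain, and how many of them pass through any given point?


An STS(v) is a 2-(v, 3, 1) BIBD: block size k = 3, λ = 1.
Replication: r(k − 1) = λ(v − 1) ⇒ r·2 = 1237 − 1 = 1236 ⇒ r = 618.
Block count: b = v(v − 1)/6 = 1237·1236/6 = 1528932/6 = 254822.

r = 618, b = 254822.


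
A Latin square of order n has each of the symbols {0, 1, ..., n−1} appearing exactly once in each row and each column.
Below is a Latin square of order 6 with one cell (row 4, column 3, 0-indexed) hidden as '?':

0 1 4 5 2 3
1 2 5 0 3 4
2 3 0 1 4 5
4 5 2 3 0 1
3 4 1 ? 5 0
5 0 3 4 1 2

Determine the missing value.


Row 4 contains symbols [0, 1, 3, 4, 5] — missing [2].
Column 3 contains symbols [0, 1, 3, 4, 5] — missing [2].
The missing symbol must appear in both missing sets; intersection = [2].
Therefore the hidden value is 2.

Missing value = 2.


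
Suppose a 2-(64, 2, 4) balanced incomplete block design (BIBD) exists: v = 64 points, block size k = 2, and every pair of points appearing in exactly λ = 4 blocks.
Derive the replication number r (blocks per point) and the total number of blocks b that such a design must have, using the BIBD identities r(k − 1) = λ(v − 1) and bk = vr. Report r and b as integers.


Any 2-(v, k, λ) BIBD satisfies two necessary conditions:
  (i)  Each point sits in r blocks, and counting incidences through any fixed point gives r(k − 1) = λ(v − 1), so r = λ(v − 1)/(k − 1).
  (ii) Total incidences bk = vr, so b = vr/k.
Step 1: r = λ(v − 1)/(k − 1) = 4·(64 − 1)/(2 − 1) = 4·63/1 = 252/1 = 252.
Step 2: b = vr/k = 64·252/2 = 16128/2 = 8064.
Check integrality: r = 252 ∈ Z ✓, b = 8064 ∈ Z ✓.
(These identities are necessary conditions: they determine r and b for any design with these parameters, but do not by themselves prove that one exists.)

r = 252, b = 8064.


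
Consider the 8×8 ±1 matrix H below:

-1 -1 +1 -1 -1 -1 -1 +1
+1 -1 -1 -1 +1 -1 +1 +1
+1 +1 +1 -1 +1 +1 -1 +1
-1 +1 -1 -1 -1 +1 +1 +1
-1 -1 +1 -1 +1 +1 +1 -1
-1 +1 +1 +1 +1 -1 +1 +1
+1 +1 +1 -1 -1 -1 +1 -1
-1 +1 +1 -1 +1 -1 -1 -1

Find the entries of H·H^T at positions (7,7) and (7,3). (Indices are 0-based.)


Row 3 of H: [-1, 1, -1, -1, -1, 1, 1, 1].
Row 7 of H: [-1, 1, 1, -1, 1, -1, -1, -1].
(H·H^T)[7][7] = Σ_j H[7][j]·H[7][j] = (-1)² + (1)² + (1)² + (-1)² + (1)² + (-1)² + (-1)² + (-1)² = 1 + 1 + 1 + 1 + 1 + 1 + 1 + 1 = 8.
(H·H^T)[7][3] = Σ_j H[7][j]·H[3][j] = (-1)·(-1) + (1)·(1) + (1)·(-1) + (-1)·(-1) + (1)·(-1) + (-1)·(1) + (-1)·(1) + (-1)·(1) = 1 + 1 + -1 + 1 + -1 + -1 + -1 + -1 = -2.
Rows 7 and 3 are not orthogonal (dot product = -2 ≠ 0), so H is not a Hadamard matrix.

(7,7) entry = 8; (7,3) entry = -2.


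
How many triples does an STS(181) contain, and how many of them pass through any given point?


An STS(v) is a 2-(v, 3, 1) BIBD: block size k = 3, λ = 1.
Replication: r(k − 1) = λ(v − 1) ⇒ r·2 = 181 − 1 = 180 ⇒ r = 90.
Block count: bk = vr ⇒ b·3 = 181·90 = 16290 ⇒ b = 5430.

r = 90, b = 5430.


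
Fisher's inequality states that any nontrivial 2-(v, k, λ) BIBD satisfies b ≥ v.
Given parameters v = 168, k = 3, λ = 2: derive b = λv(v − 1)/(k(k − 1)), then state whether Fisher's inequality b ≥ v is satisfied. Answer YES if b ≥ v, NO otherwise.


r = λ(v − 1)/(k − 1) = 2·167/2 = 167.
b = vr/k = 168·167/3 = 9352.
Fisher's inequality: b ≥ v ⇔ 9352 ≥ 168? YES.

YES


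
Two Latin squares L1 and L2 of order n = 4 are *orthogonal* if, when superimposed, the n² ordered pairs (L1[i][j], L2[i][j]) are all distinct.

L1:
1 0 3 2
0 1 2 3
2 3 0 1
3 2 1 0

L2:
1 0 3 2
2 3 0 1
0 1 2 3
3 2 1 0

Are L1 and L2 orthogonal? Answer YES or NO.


Form the n² = 16 superimposed pairs (L1[i][j], L2[i][j]), row by row (rows and columns indexed from 0):
row 0: (1,1) (0,0) (3,3) (2,2)
row 1: (0,2) (1,3) (2,0) (3,1)
row 2: (2,0) (3,1) (0,2) (1,3)
row 3: (3,3) (2,2) (1,1) (0,0)
Orthogonality requires all 16 pairs distinct.
But the pair (2,0) repeats: cell (1,2) has L1 = 2, L2 = 0, and cell (2,0) has L1 = 2, L2 = 0.
A repeated pair means some other pair never occurs (only 8 distinct pairs out of 16), so the squares are not orthogonal.
Conclusion: NO.

NO


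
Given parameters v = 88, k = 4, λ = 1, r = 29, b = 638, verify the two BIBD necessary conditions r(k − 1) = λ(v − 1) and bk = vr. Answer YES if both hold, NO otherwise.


Condition (i): r(k − 1) = 29·3 = 87; λ(v − 1) = 1·87 = 87. Match? YES.
Condition (ii): bk = 638·4 = 2552; vr = 88·29 = 2552. Match? YES.
Both conditions hold? YES.

YES


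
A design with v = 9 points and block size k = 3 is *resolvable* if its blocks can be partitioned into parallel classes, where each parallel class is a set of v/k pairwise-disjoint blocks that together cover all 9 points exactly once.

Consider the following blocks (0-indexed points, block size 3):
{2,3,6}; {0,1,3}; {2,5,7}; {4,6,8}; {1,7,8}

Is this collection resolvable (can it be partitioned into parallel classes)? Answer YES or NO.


v = 9, block size k = 3, number of blocks = 5.
For resolvability, blocks must partition into parallel classes of size v/k = 3.
Total blocks must therefore be a multiple of 3: 5 = 3·1 + 2 ⇒ not divisible ✗.
Resolvable? NO.

NO


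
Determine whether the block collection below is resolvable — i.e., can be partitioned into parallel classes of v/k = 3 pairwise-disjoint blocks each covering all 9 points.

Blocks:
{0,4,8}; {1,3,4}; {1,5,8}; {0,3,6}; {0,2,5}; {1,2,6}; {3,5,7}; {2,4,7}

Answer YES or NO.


v = 9, block size k = 3, number of blocks = 8.
For resolvability, blocks must partition into parallel classes of size v/k = 3.
Total blocks must therefore be a multiple of 3: 8 = 3·2 + 2 ⇒ not divisible ✗.
Resolvable? NO.

NO


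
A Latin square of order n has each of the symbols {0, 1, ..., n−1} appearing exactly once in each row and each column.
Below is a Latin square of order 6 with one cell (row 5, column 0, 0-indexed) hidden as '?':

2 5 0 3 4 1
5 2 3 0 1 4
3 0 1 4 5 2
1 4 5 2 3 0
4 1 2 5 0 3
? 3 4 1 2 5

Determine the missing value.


Row 5 contains symbols [1, 2, 3, 4, 5] — missing [0].
Column 0 contains symbols [1, 2, 3, 4, 5] — missing [0].
The missing symbol must appear in both missing sets; intersection = [0].
Therefore the hidden value is 0.

Missing value = 0.


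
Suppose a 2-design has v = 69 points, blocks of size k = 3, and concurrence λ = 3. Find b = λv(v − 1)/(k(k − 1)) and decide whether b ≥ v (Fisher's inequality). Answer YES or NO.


b = λv(v − 1)/(k(k − 1)) = 3·69·68/(3·2) = 14076/6 = 2346.
Compare with v = 69: b ≥ v, so Fisher's inequality holds.

YES


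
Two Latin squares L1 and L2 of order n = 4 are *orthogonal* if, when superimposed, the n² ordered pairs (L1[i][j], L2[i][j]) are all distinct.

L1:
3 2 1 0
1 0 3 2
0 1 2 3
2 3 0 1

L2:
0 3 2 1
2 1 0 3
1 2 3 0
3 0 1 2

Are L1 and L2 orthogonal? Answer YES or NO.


Form the n² = 16 superimposed pairs (L1[i][j], L2[i][j]), row by row (rows and columns indexed from 0):
row 0: (3,0) (2,3) (1,2) (0,1)
row 1: (1,2) (0,1) (3,0) (2,3)
row 2: (0,1) (1,2) (2,3) (3,0)
row 3: (2,3) (3,0) (0,1) (1,2)
Orthogonality requires all 16 pairs distinct.
But the pair (1,2) repeats: cell (0,2) has L1 = 1, L2 = 2, and cell (1,0) has L1 = 1, L2 = 2.
A repeated pair means some other pair never occurs (only 4 distinct pairs out of 16), so the squares are not orthogonal.
Conclusion: NO.

NO


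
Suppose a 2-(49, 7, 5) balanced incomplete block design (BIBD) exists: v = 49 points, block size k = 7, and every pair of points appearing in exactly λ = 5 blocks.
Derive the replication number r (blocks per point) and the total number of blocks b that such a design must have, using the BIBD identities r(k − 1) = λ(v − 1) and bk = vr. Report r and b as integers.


Any 2-(v, k, λ) BIBD satisfies two necessary conditions:
  (i)  Each point sits in r blocks, and counting incidences through any fixed point gives r(k − 1) = λ(v − 1), so r = λ(v − 1)/(k − 1).
  (ii) Total incidences bk = vr, so b = vr/k.
Step 1: r = λ(v − 1)/(k − 1) = 5·(49 − 1)/(7 − 1) = 5·48/6 = 240/6 = 40.
Step 2: b = vr/k = 49·40/7 = 1960/7 = 280.
Check integrality: r = 40 ∈ Z ✓, b = 280 ∈ Z ✓.
(These identities are necessary conditions: they determine r and b for any design with these parameters, but do not by themselves prove that one exists.)

r = 40, b = 280.


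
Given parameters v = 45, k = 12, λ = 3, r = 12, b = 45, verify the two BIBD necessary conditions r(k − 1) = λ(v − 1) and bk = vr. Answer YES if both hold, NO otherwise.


Condition (i): r(k − 1) = 12·11 = 132; λ(v − 1) = 3·44 = 132. Match? YES.
Condition (ii): bk = 45·12 = 540; vr = 45·12 = 540. Match? YES.
Both conditions hold? YES.

YES


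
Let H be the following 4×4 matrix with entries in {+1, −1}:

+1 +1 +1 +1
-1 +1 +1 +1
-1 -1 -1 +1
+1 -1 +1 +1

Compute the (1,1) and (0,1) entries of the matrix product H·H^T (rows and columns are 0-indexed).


Row 0 of H: [1, 1, 1, 1].
Row 1 of H: [-1, 1, 1, 1].
(H·H^T)[1][1] = Σ_j H[1][j]·H[1][j] = (-1)² + (1)² + (1)² + (1)² = 1 + 1 + 1 + 1 = 4.
(H·H^T)[0][1] = Σ_j H[0][j]·H[1][j] = (1)·(-1) + (1)·(1) + (1)·(1) + (1)·(1) = -1 + 1 + 1 + 1 = 2.
Rows 0 and 1 are not orthogonal (dot product = 2 ≠ 0), so H is not a Hadamard matrix.

(1,1) entry = 4; (0,1) entry = 2.


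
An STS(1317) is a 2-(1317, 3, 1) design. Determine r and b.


An STS(v) is a 2-(v, 3, 1) BIBD: block size k = 3, λ = 1.
Replication: r(k − 1) = λ(v − 1) ⇒ r·2 = 1317 − 1 = 1316 ⇒ r = 658.
Block count: bk = vr ⇒ b·3 = 1317·658 = 866586 ⇒ b = 288862.

r = 658, b = 288862.


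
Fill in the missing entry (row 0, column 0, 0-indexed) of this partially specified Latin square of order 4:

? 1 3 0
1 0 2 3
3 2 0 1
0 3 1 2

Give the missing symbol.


Row 0 contains symbols [0, 1, 3] — missing [2].
Column 0 contains symbols [0, 1, 3] — missing [2].
The missing symbol must appear in both missing sets; intersection = [2].
Therefore the hidden value is 2.

Missing value = 2.


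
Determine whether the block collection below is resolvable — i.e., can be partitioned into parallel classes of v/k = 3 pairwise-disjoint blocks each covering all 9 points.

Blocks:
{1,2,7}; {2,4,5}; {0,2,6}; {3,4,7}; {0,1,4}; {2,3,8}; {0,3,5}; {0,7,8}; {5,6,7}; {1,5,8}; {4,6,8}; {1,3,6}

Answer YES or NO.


v = 9, block size k = 3, number of blocks = 12.
For resolvability, blocks must partition into parallel classes of size v/k = 3.
Total blocks must therefore be a multiple of 3: 12 = 3·4 + 0 ⇒ divisible ✓.
Greedy packing gives 4 candidate class(es). Each should be a full parallel class (size 3, covers all 9 points).
  Class 1 (3 blocks): {1,2,7}; {0,3,5}; {4,6,8}. Points covered: [0, 1, 2, 3, 4, 5, 6, 7, 8].
  Class 2 (3 blocks): {2,4,5}; {0,7,8}; {1,3,6}. Points covered: [0, 1, 2, 3, 4, 5, 6, 7, 8].
  Class 3 (3 blocks): {0,2,6}; {3,4,7}; {1,5,8}. Points covered: [0, 1, 2, 3, 4, 5, 6, 7, 8].
  Class 4 (3 blocks): {0,1,4}; {2,3,8}; {5,6,7}. Points covered: [0, 1, 2, 3, 4, 5, 6, 7, 8].
All classes full (size 3)? YES. All classes cover every point? YES.
Resolvable? YES.

YES


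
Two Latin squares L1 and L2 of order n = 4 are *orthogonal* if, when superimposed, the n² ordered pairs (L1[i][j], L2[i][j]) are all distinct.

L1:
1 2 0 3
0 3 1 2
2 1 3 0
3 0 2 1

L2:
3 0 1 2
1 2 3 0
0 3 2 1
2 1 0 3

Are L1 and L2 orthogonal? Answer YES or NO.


Form the n² = 16 superimposed pairs (L1[i][j], L2[i][j]), row by row (rows and columns indexed from 0):
row 0: (1,3) (2,0) (0,1) (3,2)
row 1: (0,1) (3,2) (1,3) (2,0)
row 2: (2,0) (1,3) (3,2) (0,1)
row 3: (3,2) (0,1) (2,0) (1,3)
Orthogonality requires all 16 pairs distinct.
But the pair (0,1) repeats: cell (0,2) has L1 = 0, L2 = 1, and cell (1,0) has L1 = 0, L2 = 1.
A repeated pair means some other pair never occurs (only 4 distinct pairs out of 16), so the squares are not orthogonal.
Conclusion: NO.

NO


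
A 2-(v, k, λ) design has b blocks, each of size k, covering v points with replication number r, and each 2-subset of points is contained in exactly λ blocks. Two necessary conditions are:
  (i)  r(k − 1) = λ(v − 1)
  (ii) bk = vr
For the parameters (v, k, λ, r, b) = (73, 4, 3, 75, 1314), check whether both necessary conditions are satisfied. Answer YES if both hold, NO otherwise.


Condition (i): r(k − 1) = 75·3 = 225; λ(v − 1) = 3·72 = 216. Match? NO.
Condition (ii): bk = 1314·4 = 5256; vr = 73·75 = 5475. Match? NO.
Both conditions hold? NO.

NO


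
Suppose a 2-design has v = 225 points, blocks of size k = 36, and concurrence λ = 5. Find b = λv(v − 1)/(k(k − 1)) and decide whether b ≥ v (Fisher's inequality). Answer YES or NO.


b = λv(v − 1)/(k(k − 1)) = 5·225·224/(36·35) = 252000/1260 = 200.
Compare with v = 225: b < v, so Fisher's inequality fails.

NO


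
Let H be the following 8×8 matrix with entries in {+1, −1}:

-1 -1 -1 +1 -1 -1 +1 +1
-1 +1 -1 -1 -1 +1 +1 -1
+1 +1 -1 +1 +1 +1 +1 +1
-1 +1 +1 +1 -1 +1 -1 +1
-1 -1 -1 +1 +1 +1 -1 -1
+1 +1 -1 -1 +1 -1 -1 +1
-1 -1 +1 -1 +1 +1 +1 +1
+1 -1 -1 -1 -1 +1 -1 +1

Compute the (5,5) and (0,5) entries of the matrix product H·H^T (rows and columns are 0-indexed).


Row 0 of H: [-1, -1, -1, 1, -1, -1, 1, 1].
Row 5 of H: [1, 1, -1, -1, 1, -1, -1, 1].
(H·H^T)[5][5] = Σ_j H[5][j]·H[5][j] = (1)² + (1)² + (-1)² + (-1)² + (1)² + (-1)² + (-1)² + (1)² = 1 + 1 + 1 + 1 + 1 + 1 + 1 + 1 = 8.
(H·H^T)[0][5] = Σ_j H[0][j]·H[5][j] = (-1)·(1) + (-1)·(1) + (-1)·(-1) + (1)·(-1) + (-1)·(1) + (-1)·(-1) + (1)·(-1) + (1)·(1) = -1 + -1 + 1 + -1 + -1 + 1 + -1 + 1 = -2.
Rows 0 and 5 are not orthogonal (dot product = -2 ≠ 0), so H is not a Hadamard matrix.

(5,5) entry = 8; (0,5) entry = -2.


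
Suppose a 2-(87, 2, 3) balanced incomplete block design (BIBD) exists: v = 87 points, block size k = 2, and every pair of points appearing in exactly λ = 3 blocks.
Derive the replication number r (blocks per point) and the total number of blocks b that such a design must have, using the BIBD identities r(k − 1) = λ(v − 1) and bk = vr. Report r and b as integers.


Any 2-(v, k, λ) BIBD satisfies two necessary conditions:
  (i)  Each point sits in r blocks, and counting incidences through any fixed point gives r(k − 1) = λ(v − 1), so r = λ(v − 1)/(k − 1).
  (ii) Total incidences bk = vr, so b = vr/k.
Step 1: r = λ(v − 1)/(k − 1) = 3·(87 − 1)/(2 − 1) = 3·86/1 = 258/1 = 258.
Step 2: b = vr/k = 87·258/2 = 22446/2 = 11223.
Check integrality: r = 258 ∈ Z ✓, b = 11223 ∈ Z ✓.
(These identities are necessary conditions: they determine r and b for any design with these parameters, but do not by themselves prove that one exists.)

r = 258, b = 11223.


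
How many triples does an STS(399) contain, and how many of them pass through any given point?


An STS(v) is a 2-(v, 3, 1) BIBD: block size k = 3, λ = 1.
Replication: r(k − 1) = λ(v − 1) ⇒ r·2 = 399 − 1 = 398 ⇒ r = 199.
Block count: bk = vr ⇒ b·3 = 399·199 = 79401 ⇒ b = 26467.

r = 199, b = 26467.


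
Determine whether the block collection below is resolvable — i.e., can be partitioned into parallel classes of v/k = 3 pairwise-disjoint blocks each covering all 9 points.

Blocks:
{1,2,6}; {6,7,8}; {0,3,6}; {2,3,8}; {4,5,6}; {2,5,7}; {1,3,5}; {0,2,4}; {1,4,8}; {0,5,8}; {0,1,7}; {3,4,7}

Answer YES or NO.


v = 9, block size k = 3, number of blocks = 12.
For resolvability, blocks must partition into parallel classes of size v/k = 3.
Total blocks must therefore be a multiple of 3: 12 = 3·4 + 0 ⇒ divisible ✓.
Greedy packing gives 4 candidate class(es). Each should be a full parallel class (size 3, covers all 9 points).
  Class 1 (3 blocks): {1,2,6}; {0,5,8}; {3,4,7}. Points covered: [0, 1, 2, 3, 4, 5, 6, 7, 8].
  Class 2 (3 blocks): {6,7,8}; {1,3,5}; {0,2,4}. Points covered: [0, 1, 2, 3, 4, 5, 6, 7, 8].
  Class 3 (3 blocks): {0,3,6}; {2,5,7}; {1,4,8}. Points covered: [0, 1, 2, 3, 4, 5, 6, 7, 8].
  Class 4 (3 blocks): {2,3,8}; {4,5,6}; {0,1,7}. Points covered: [0, 1, 2, 3, 4, 5, 6, 7, 8].
All classes full (size 3)? YES. All classes cover every point? YES.
Resolvable? YES.

YES


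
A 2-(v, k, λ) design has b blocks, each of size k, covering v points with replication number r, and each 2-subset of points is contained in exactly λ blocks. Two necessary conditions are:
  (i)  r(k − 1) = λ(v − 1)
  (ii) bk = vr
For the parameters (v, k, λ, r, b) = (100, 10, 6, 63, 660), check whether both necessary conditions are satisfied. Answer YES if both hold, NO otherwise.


Condition (i): r(k − 1) = 63·9 = 567; λ(v − 1) = 6·99 = 594. Match? NO.
Condition (ii): bk = 660·10 = 6600; vr = 100·63 = 6300. Match? NO.
Both conditions hold? NO.

NO


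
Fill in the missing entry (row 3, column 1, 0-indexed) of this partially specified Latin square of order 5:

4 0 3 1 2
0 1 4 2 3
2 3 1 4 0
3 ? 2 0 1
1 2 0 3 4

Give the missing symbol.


Row 3 contains symbols [0, 1, 2, 3] — missing [4].
Column 1 contains symbols [0, 1, 2, 3] — missing [4].
The missing symbol must appear in both missing sets; intersection = [4].
Therefore the hidden value is 4.

Missing value = 4.


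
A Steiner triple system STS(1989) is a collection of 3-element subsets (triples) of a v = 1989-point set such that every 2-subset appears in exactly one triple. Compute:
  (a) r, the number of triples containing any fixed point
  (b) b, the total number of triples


An STS(v) is a 2-(v, 3, 1) BIBD: block size k = 3, λ = 1.
Replication: r(k − 1) = λ(v − 1) ⇒ r·2 = 1989 − 1 = 1988 ⇒ r = 994.
Block count: b = v(v − 1)/6 = 1989·1988/6 = 3954132/6 = 659022.
(Check via bk = vr: 659022·3 = 1977066 = 1989·994 = 1977066 ✓.)

r = 994, b = 659022.


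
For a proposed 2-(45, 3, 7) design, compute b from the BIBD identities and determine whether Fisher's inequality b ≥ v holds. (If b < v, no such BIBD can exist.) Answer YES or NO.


r = λ(v − 1)/(k − 1) = 7·44/2 = 154.
b = vr/k = 45·154/3 = 2310.
Fisher's inequality: b ≥ v ⇔ 2310 ≥ 45? YES.

YES


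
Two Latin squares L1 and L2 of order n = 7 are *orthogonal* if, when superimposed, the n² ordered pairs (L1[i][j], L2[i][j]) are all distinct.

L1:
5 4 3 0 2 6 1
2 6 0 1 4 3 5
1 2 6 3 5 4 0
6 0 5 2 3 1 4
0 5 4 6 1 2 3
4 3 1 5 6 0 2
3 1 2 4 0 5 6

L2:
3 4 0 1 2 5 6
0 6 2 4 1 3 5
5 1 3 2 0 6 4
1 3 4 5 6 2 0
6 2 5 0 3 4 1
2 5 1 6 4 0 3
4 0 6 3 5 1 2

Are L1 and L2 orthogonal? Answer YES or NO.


Form the n² = 49 superimposed pairs (L1[i][j], L2[i][j]), row by row (rows and columns indexed from 0):
row 0: (5,3) (4,4) (3,0) (0,1) (2,2) (6,5) (1,6)
row 1: (2,0) (6,6) (0,2) (1,4) (4,1) (3,3) (5,5)
row 2: (1,5) (2,1) (6,3) (3,2) (5,0) (4,6) (0,4)
row 3: (6,1) (0,3) (5,4) (2,5) (3,6) (1,2) (4,0)
row 4: (0,6) (5,2) (4,5) (6,0) (1,3) (2,4) (3,1)
row 5: (4,2) (3,5) (1,1) (5,6) (6,4) (0,0) (2,3)
row 6: (3,4) (1,0) (2,6) (4,3) (0,5) (5,1) (6,2)
Orthogonality requires all 49 pairs distinct.
Check by first coordinate: for each symbol s of L1, list the L2 entries in the n cells where L1 = s; they must all differ.
  L1 = 0: L2 entries (in reading order) 1, 2, 4, 3, 6, 0, 5 — all 7 distinct ✓
  L1 = 1: L2 entries (in reading order) 6, 4, 5, 2, 3, 1, 0 — all 7 distinct ✓
  L1 = 2: L2 entries (in reading order) 2, 0, 1, 5, 4, 3, 6 — all 7 distinct ✓
  L1 = 3: L2 entries (in reading order) 0, 3, 2, 6, 1, 5, 4 — all 7 distinct ✓
  L1 = 4: L2 entries (in reading order) 4, 1, 6, 0, 5, 2, 3 — all 7 distinct ✓
  L1 = 5: L2 entries (in reading order) 3, 5, 0, 4, 2, 6, 1 — all 7 distinct ✓
  L1 = 6: L2 entries (in reading order) 5, 6, 3, 1, 0, 4, 2 — all 7 distinct ✓
Every symbol of L1 meets every symbol of L2 exactly once, so all 49 pairs are distinct (49 of 49).
Conclusion: YES.

YES


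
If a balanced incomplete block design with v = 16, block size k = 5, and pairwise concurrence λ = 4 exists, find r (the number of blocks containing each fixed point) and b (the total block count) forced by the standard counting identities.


Any 2-(v, k, λ) BIBD satisfies two necessary conditions:
  (i)  Each point sits in r blocks, and counting incidences through any fixed point gives r(k − 1) = λ(v − 1), so r = λ(v − 1)/(k − 1).
  (ii) Total incidences bk = vr, so b = vr/k.
Step 1: r = λ(v − 1)/(k − 1) = 4·(16 − 1)/(5 − 1) = 4·15/4 = 60/4 = 15.
Step 2: b = vr/k = 16·15/5 = 240/5 = 48.
Check integrality: r = 15 ∈ Z ✓, b = 48 ∈ Z ✓.
(These identities are necessary conditions: they determine r and b for any design with these parameters, but do not by themselves prove that one exists.)

r = 15, b = 48.


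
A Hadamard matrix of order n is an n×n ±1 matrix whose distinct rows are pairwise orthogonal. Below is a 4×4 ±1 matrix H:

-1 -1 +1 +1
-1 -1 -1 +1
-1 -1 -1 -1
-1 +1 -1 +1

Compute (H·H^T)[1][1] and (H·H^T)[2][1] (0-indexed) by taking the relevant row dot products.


Row 1 of H: [-1, -1, -1, 1].
Row 2 of H: [-1, -1, -1, -1].
(H·H^T)[1][1] = Σ_j H[1][j]·H[1][j] = (-1)² + (-1)² + (-1)² + (1)² = 1 + 1 + 1 + 1 = 4.
(H·H^T)[2][1] = Σ_j H[2][j]·H[1][j] = (-1)·(-1) + (-1)·(-1) + (-1)·(-1) + (-1)·(1) = 1 + 1 + 1 + -1 = 2.
Rows 2 and 1 are not orthogonal (dot product = 2 ≠ 0), so H is not a Hadamard matrix.

(1,1) entry = 4; (2,1) entry = 2.


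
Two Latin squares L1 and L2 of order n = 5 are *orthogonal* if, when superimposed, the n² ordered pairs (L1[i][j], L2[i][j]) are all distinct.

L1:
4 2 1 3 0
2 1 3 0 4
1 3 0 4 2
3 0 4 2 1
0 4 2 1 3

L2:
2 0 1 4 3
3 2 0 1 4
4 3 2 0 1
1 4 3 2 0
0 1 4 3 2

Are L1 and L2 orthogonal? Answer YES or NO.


Form the n² = 25 superimposed pairs (L1[i][j], L2[i][j]), row by row (rows and columns indexed from 0):
row 0: (4,2) (2,0) (1,1) (3,4) (0,3)
row 1: (2,3) (1,2) (3,0) (0,1) (4,4)
row 2: (1,4) (3,3) (0,2) (4,0) (2,1)
row 3: (3,1) (0,4) (4,3) (2,2) (1,0)
row 4: (0,0) (4,1) (2,4) (1,3) (3,2)
Orthogonality requires all 25 pairs distinct.
Check by first coordinate: for each symbol s of L1, list the L2 entries in the n cells where L1 = s; they must all differ.
  L1 = 0: L2 entries (in reading order) 3, 1, 2, 4, 0 — all 5 distinct ✓
  L1 = 1: L2 entries (in reading order) 1, 2, 4, 0, 3 — all 5 distinct ✓
  L1 = 2: L2 entries (in reading order) 0, 3, 1, 2, 4 — all 5 distinct ✓
  L1 = 3: L2 entries (in reading order) 4, 0, 3, 1, 2 — all 5 distinct ✓
  L1 = 4: L2 entries (in reading order) 2, 4, 0, 3, 1 — all 5 distinct ✓
Every symbol of L1 meets every symbol of L2 exactly once, so all 25 pairs are distinct (25 of 25).
Conclusion: YES.

YES


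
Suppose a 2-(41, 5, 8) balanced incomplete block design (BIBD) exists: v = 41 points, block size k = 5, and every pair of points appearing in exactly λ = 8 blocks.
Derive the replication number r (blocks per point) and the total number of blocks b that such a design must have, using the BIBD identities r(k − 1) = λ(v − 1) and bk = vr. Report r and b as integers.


Any 2-(v, k, λ) BIBD satisfies two necessary conditions:
  (i)  Each point sits in r blocks, and counting incidences through any fixed point gives r(k − 1) = λ(v − 1), so r = λ(v − 1)/(k − 1).
  (ii) Total incidences bk = vr, so b = vr/k.
Step 1: r = λ(v − 1)/(k − 1) = 8·(41 − 1)/(5 − 1) = 8·40/4 = 320/4 = 80.
Step 2: b = vr/k = 41·80/5 = 3280/5 = 656.
Check integrality: r = 80 ∈ Z ✓, b = 656 ∈ Z ✓.
(These identities are necessary conditions: they determine r and b for any design with these parameters, but do not by themselves prove that one exists.)

r = 80, b = 656.


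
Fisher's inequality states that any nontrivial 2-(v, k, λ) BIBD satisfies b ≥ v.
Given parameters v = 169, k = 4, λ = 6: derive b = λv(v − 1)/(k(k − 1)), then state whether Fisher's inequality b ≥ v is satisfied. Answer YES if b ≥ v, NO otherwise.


r = λ(v − 1)/(k − 1) = 6·168/3 = 336.
b = vr/k = 169·336/4 = 14196.
Fisher's inequality: b ≥ v ⇔ 14196 ≥ 169? YES.

YES


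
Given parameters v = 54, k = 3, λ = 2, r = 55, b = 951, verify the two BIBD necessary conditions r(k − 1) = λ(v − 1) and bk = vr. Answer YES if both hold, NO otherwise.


Condition (i): r(k − 1) = 55·2 = 110; λ(v − 1) = 2·53 = 106. Match? NO.
Condition (ii): bk = 951·3 = 2853; vr = 54·55 = 2970. Match? NO.
Both conditions hold? NO.

NO


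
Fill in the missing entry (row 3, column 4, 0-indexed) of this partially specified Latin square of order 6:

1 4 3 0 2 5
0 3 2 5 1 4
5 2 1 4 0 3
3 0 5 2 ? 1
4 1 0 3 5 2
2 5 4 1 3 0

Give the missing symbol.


Row 3 contains symbols [0, 1, 2, 3, 5] — missing [4].
Column 4 contains symbols [0, 1, 2, 3, 5] — missing [4].
The missing symbol must appear in both missing sets; intersection = [4].
Therefore the hidden value is 4.

Missing value = 4.


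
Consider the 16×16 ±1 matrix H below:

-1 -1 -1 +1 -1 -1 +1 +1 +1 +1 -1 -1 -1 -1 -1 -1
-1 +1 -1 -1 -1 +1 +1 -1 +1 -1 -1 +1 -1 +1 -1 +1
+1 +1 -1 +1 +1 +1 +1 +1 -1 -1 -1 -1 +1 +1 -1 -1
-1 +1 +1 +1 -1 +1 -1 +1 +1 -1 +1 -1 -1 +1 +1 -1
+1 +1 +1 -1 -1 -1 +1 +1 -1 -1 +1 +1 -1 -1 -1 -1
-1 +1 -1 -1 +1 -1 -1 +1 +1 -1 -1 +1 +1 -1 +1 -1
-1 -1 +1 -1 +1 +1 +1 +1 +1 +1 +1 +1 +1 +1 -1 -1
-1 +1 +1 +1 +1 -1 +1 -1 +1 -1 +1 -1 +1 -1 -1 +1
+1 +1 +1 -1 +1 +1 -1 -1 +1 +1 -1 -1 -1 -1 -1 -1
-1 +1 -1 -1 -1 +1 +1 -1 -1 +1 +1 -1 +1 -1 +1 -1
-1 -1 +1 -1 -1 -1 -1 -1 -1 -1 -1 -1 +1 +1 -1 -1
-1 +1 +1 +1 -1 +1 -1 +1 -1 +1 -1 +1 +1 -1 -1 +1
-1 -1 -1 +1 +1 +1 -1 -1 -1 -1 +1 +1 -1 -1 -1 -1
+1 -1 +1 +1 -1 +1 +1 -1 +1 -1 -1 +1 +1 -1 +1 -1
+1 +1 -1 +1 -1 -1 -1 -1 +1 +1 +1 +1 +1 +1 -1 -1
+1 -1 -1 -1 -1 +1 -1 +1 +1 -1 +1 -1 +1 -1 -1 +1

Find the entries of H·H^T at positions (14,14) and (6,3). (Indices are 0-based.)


Row 3 of H: [-1, 1, 1, 1, -1, 1, -1, 1, 1, -1, 1, -1, -1, 1, 1, -1].
Row 6 of H: [-1, -1, 1, -1, 1, 1, 1, 1, 1, 1, 1, 1, 1, 1, -1, -1].
Row 14 of H: [1, 1, -1, 1, -1, -1, -1, -1, 1, 1, 1, 1, 1, 1, -1, -1].
(H·H^T)[14][14] = Σ_j H[14][j]·H[14][j] = (1)² + (1)² + (-1)² + (1)² + (-1)² + (-1)² + (-1)² + (-1)² + (1)² + (1)² + (1)² + (1)² + (1)² + (1)² + (-1)² + (-1)² = 1 + 1 + 1 + 1 + 1 + 1 + 1 + 1 + 1 + 1 + 1 + 1 + 1 + 1 + 1 + 1 = 16.
(H·H^T)[6][3] = Σ_j H[6][j]·H[3][j] = (-1)·(-1) + (-1)·(1) + (1)·(1) + (-1)·(1) + (1)·(-1) + (1)·(1) + (1)·(-1) + (1)·(1) + (1)·(1) + (1)·(-1) + (1)·(1) + (1)·(-1) + (1)·(-1) + (1)·(1) + (-1)·(1) + (-1)·(-1) = 1 + -1 + 1 + -1 + -1 + 1 + -1 + 1 + 1 + -1 + 1 + -1 + -1 + 1 + -1 + 1 = 0.
So rows 6 and 3 are orthogonal; the diagonal entry equals n = 16.

(14,14) entry = 16; (6,3) entry = 0.


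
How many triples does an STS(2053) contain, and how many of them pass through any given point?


An STS(v) is a 2-(v, 3, 1) BIBD: block size k = 3, λ = 1.
Replication: r(k − 1) = λ(v − 1) ⇒ r·2 = 2053 − 1 = 2052 ⇒ r = 1026.
Block count: b = v(v − 1)/6 = 2053·2052/6 = 4212756/6 = 702126.

r = 1026, b = 702126.


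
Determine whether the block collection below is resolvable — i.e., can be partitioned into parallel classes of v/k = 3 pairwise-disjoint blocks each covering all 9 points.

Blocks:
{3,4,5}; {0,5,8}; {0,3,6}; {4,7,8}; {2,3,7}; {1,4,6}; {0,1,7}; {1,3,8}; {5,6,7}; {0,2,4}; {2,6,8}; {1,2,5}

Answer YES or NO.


v = 9, block size k = 3, number of blocks = 12.
For resolvability, blocks must partition into parallel classes of size v/k = 3.
Total blocks must therefore be a multiple of 3: 12 = 3·4 + 0 ⇒ divisible ✓.
Greedy packing gives 4 candidate class(es). Each should be a full parallel class (size 3, covers all 9 points).
  Class 1 (3 blocks): {3,4,5}; {0,1,7}; {2,6,8}. Points covered: [0, 1, 2, 3, 4, 5, 6, 7, 8].
  Class 2 (3 blocks): {0,5,8}; {2,3,7}; {1,4,6}. Points covered: [0, 1, 2, 3, 4, 5, 6, 7, 8].
  Class 3 (3 blocks): {0,3,6}; {4,7,8}; {1,2,5}. Points covered: [0, 1, 2, 3, 4, 5, 6, 7, 8].
  Class 4 (3 blocks): {1,3,8}; {5,6,7}; {0,2,4}. Points covered: [0, 1, 2, 3, 4, 5, 6, 7, 8].
All classes full (size 3)? YES. All classes cover every point? YES.
Resolvable? YES.

YES


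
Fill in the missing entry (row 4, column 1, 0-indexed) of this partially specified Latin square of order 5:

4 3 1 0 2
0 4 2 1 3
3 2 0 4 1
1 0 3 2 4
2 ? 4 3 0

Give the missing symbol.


Row 4 contains symbols [0, 2, 3, 4] — missing [1].
Column 1 contains symbols [0, 2, 3, 4] — missing [1].
The missing symbol must appear in both missing sets; intersection = [1].
Therefore the hidden value is 1.

Missing value = 1.


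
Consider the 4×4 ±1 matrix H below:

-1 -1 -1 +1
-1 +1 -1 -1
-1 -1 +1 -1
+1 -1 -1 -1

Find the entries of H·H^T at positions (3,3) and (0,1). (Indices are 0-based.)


Row 0 of H: [-1, -1, -1, 1].
Row 1 of H: [-1, 1, -1, -1].
Row 3 of H: [1, -1, -1, -1].
(H·H^T)[3][3] = Σ_j H[3][j]·H[3][j] = (1)² + (-1)² + (-1)² + (-1)² = 1 + 1 + 1 + 1 = 4.
(H·H^T)[0][1] = Σ_j H[0][j]·H[1][j] = (-1)·(-1) + (-1)·(1) + (-1)·(-1) + (1)·(-1) = 1 + -1 + 1 + -1 = 0.
So rows 0 and 1 are orthogonal; the diagonal entry equals n = 4.

(3,3) entry = 4; (0,1) entry = 0.


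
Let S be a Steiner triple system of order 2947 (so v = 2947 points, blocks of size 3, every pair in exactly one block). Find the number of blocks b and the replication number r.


An STS(v) is a 2-(v, 3, 1) BIBD: block size k = 3, λ = 1.
Replication: r(k − 1) = λ(v − 1) ⇒ r·2 = 2947 − 1 = 2946 ⇒ r = 1473.
Block count: bk = vr ⇒ b·3 = 2947·1473 = 4340931 ⇒ b = 1446977.

r = 1473, b = 1446977.


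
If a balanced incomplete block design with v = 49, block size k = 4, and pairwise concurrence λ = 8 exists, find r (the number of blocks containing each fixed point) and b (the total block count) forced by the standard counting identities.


Any 2-(v, k, λ) BIBD satisfies two necessary conditions:
  (i)  Each point sits in r blocks, and counting incidences through any fixed point gives r(k − 1) = λ(v − 1), so r = λ(v − 1)/(k − 1).
  (ii) Total incidences bk = vr, so b = vr/k.
Step 1: r = λ(v − 1)/(k − 1) = 8·(49 − 1)/(4 − 1) = 8·48/3 = 384/3 = 128.
Step 2: b = vr/k = 49·128/4 = 6272/4 = 1568.
Check integrality: r = 128 ∈ Z ✓, b = 1568 ∈ Z ✓.
(These identities are necessary conditions: they determine r and b for any design with these parameters, but do not by themselves prove that one exists.)

r = 128, b = 1568.


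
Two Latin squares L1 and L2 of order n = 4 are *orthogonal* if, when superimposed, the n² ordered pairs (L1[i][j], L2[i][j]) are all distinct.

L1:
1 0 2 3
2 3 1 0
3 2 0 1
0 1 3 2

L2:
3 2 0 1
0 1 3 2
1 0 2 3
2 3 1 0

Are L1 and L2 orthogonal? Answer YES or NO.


Form the n² = 16 superimposed pairs (L1[i][j], L2[i][j]), row by row (rows and columns indexed from 0):
row 0: (1,3) (0,2) (2,0) (3,1)
row 1: (2,0) (3,1) (1,3) (0,2)
row 2: (3,1) (2,0) (0,2) (1,3)
row 3: (0,2) (1,3) (3,1) (2,0)
Orthogonality requires all 16 pairs distinct.
But the pair (2,0) repeats: cell (0,2) has L1 = 2, L2 = 0, and cell (1,0) has L1 = 2, L2 = 0.
A repeated pair means some other pair never occurs (only 4 distinct pairs out of 16), so the squares are not orthogonal.
Conclusion: NO.

NO


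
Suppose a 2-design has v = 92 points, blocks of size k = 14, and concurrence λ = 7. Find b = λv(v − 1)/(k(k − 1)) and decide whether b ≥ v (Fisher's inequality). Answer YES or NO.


r = λ(v − 1)/(k − 1) = 7·91/13 = 49.
b = vr/k = 92·49/14 = 322.
Fisher's inequality: b ≥ v ⇔ 322 ≥ 92? YES.

YES


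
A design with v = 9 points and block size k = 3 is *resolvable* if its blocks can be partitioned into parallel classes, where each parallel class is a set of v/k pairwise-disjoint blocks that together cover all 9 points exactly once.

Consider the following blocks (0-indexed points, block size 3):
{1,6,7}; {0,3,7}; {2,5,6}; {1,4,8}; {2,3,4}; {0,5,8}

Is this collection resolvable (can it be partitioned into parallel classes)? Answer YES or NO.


v = 9, block size k = 3, number of blocks = 6.
For resolvability, blocks must partition into parallel classes of size v/k = 3.
Total blocks must therefore be a multiple of 3: 6 = 3·2 + 0 ⇒ divisible ✓.
Greedy packing gives 2 candidate class(es). Each should be a full parallel class (size 3, covers all 9 points).
  Class 1 (3 blocks): {1,6,7}; {2,3,4}; {0,5,8}. Points covered: [0, 1, 2, 3, 4, 5, 6, 7, 8].
  Class 2 (3 blocks): {0,3,7}; {2,5,6}; {1,4,8}. Points covered: [0, 1, 2, 3, 4, 5, 6, 7, 8].
All classes full (size 3)? YES. All classes cover every point? YES.
Resolvable? YES.

YES


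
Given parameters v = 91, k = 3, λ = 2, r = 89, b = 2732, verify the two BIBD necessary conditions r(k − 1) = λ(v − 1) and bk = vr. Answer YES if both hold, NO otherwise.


Condition (i): r(k − 1) = 89·2 = 178; λ(v − 1) = 2·90 = 180. Match? NO.
Condition (ii): bk = 2732·3 = 8196; vr = 91·89 = 8099. Match? NO.
Both conditions hold? NO.

NO


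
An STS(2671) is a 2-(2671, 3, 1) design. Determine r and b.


An STS(v) is a 2-(v, 3, 1) BIBD: block size k = 3, λ = 1.
Replication: r(k − 1) = λ(v − 1) ⇒ r·2 = 2671 − 1 = 2670 ⇒ r = 1335.
Block count: bk = vr ⇒ b·3 = 2671·1335 = 3565785 ⇒ b = 1188595.

r = 1335, b = 1188595.


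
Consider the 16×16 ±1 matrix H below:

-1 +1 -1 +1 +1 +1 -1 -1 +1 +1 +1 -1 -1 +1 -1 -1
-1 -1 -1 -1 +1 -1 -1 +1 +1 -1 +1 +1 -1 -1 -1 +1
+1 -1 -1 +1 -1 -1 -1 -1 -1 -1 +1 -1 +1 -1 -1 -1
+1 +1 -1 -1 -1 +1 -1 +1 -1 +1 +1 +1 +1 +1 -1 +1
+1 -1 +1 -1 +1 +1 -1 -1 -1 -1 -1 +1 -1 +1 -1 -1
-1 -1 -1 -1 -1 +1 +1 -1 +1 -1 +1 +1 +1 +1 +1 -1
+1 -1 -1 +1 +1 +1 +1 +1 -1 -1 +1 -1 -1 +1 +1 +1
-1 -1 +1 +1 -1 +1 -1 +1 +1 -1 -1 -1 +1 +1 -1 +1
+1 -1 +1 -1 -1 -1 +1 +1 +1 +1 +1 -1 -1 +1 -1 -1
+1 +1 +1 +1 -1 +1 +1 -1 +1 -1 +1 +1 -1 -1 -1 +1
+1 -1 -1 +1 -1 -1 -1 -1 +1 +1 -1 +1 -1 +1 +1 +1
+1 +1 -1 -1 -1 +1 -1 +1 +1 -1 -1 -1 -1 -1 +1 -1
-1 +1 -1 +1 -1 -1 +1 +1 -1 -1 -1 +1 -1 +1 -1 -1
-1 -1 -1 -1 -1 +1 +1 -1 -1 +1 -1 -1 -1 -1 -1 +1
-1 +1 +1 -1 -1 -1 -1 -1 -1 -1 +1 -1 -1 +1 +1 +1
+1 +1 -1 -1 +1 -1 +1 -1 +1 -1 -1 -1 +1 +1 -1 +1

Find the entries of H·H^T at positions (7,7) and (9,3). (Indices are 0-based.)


Row 3 of H: [1, 1, -1, -1, -1, 1, -1, 1, -1, 1, 1, 1, 1, 1, -1, 1].
Row 7 of H: [-1, -1, 1, 1, -1, 1, -1, 1, 1, -1, -1, -1, 1, 1, -1, 1].
Row 9 of H: [1, 1, 1, 1, -1, 1, 1, -1, 1, -1, 1, 1, -1, -1, -1, 1].
(H·H^T)[7][7] = Σ_j H[7][j]·H[7][j] = (-1)² + (-1)² + (1)² + (1)² + (-1)² + (1)² + (-1)² + (1)² + (1)² + (-1)² + (-1)² + (-1)² + (1)² + (1)² + (-1)² + (1)² = 1 + 1 + 1 + 1 + 1 + 1 + 1 + 1 + 1 + 1 + 1 + 1 + 1 + 1 + 1 + 1 = 16.
(H·H^T)[9][3] = Σ_j H[9][j]·H[3][j] = (1)·(1) + (1)·(1) + (1)·(-1) + (1)·(-1) + (-1)·(-1) + (1)·(1) + (1)·(-1) + (-1)·(1) + (1)·(-1) + (-1)·(1) + (1)·(1) + (1)·(1) + (-1)·(1) + (-1)·(1) + (-1)·(-1) + (1)·(1) = 1 + 1 + -1 + -1 + 1 + 1 + -1 + -1 + -1 + -1 + 1 + 1 + -1 + -1 + 1 + 1 = 0.
So rows 9 and 3 are orthogonal; the diagonal entry equals n = 16.

(7,7) entry = 16; (9,3) entry = 0.


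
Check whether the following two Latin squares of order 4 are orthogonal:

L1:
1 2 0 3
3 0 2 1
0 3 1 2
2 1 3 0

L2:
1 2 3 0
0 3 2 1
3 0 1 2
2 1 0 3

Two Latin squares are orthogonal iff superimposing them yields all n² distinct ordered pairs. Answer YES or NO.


Form the n² = 16 superimposed pairs (L1[i][j], L2[i][j]), row by row (rows and columns indexed from 0):
row 0: (1,1) (2,2) (0,3) (3,0)
row 1: (3,0) (0,3) (2,2) (1,1)
row 2: (0,3) (3,0) (1,1) (2,2)
row 3: (2,2) (1,1) (3,0) (0,3)
Orthogonality requires all 16 pairs distinct.
But the pair (3,0) repeats: cell (0,3) has L1 = 3, L2 = 0, and cell (1,0) has L1 = 3, L2 = 0.
A repeated pair means some other pair never occurs (only 4 distinct pairs out of 16), so the squares are not orthogonal.
Conclusion: NO.

NO
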